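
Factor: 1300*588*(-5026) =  - 2^5*3^1*5^2*7^3*13^1*359^1 = - 3841874400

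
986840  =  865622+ 121218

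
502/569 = 502/569 = 0.88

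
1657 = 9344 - 7687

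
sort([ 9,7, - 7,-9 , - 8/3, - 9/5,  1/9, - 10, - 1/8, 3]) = [ - 10, - 9, - 7, - 8/3,- 9/5, - 1/8,1/9,  3, 7,9]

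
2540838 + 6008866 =8549704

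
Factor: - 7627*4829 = -36830783 = - 11^1 * 29^1*263^1 *439^1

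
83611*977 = 81687947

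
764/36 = 191/9  =  21.22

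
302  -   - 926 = 1228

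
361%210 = 151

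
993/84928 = 993/84928 = 0.01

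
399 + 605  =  1004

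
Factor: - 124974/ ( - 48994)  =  477/187  =  3^2*11^( - 1)*17^( - 1)*53^1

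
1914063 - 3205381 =  -  1291318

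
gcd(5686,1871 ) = 1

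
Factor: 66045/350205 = 7^1*17^1*631^ ( - 1)  =  119/631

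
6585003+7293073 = 13878076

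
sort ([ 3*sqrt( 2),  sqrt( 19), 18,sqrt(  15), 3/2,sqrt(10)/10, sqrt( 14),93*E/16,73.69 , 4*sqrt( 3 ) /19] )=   [ sqrt( 10)/10,4*sqrt( 3) /19, 3/2,sqrt( 14),sqrt( 15 ),  3*sqrt( 2 ), sqrt( 19), 93*E/16,18,73.69]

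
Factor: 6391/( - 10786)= - 2^ ( - 1) * 7^1*11^1*83^1*5393^(-1)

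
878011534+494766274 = 1372777808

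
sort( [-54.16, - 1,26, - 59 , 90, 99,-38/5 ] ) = [-59, - 54.16, - 38/5, - 1, 26, 90, 99]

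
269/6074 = 269/6074  =  0.04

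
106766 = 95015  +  11751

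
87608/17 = 87608/17 = 5153.41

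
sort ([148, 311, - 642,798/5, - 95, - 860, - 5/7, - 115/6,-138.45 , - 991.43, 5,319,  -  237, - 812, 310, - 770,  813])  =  [-991.43 ,-860 , - 812,-770, - 642, - 237 , - 138.45, - 95, - 115/6, - 5/7,5, 148,798/5, 310,311,319,813] 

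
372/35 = 10+22/35 = 10.63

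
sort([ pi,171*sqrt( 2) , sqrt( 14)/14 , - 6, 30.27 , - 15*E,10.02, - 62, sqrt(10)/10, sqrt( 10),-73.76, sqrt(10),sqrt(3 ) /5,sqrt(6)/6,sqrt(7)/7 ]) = [ - 73.76,  -  62 , - 15*E, - 6,sqrt(14)/14, sqrt( 10 ) /10,sqrt(3)/5,  sqrt( 7)/7,sqrt ( 6 ) /6,pi, sqrt(10),sqrt(10),  10.02, 30.27, 171 *sqrt(2 )]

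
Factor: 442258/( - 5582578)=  - 397^1*557^1*977^(  -  1)*2857^ (  -  1) = - 221129/2791289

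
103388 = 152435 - 49047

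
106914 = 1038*103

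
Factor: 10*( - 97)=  - 2^1* 5^1*97^1 = - 970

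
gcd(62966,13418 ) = 2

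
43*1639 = 70477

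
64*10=640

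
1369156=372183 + 996973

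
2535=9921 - 7386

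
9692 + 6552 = 16244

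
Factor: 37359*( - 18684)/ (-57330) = 5539806/455=2^1 * 3^3*5^(-1) * 7^( - 1)*13^( -1)*173^1*593^1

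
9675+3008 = 12683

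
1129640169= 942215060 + 187425109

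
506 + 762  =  1268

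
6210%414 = 0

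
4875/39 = 125 = 125.00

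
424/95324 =106/23831 = 0.00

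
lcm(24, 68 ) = 408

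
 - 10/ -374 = 5/187=0.03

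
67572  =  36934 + 30638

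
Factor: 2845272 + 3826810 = 6672082 = 2^1* 251^1 * 13291^1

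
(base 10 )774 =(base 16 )306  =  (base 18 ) 270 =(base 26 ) 13k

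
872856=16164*54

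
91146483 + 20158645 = 111305128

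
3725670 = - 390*(  -  9553)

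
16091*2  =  32182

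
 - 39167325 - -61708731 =22541406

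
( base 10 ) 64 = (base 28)28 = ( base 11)59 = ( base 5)224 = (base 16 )40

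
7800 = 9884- 2084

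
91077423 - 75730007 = 15347416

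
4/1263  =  4/1263 = 0.00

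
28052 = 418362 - 390310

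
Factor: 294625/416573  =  5^3 *2357^1*416573^( - 1 )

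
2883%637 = 335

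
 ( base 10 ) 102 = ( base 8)146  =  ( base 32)36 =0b1100110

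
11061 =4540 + 6521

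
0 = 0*827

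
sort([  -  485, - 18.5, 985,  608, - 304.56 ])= [ - 485, - 304.56, - 18.5, 608 , 985]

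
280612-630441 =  - 349829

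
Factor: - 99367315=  - 5^1 * 53^1*569^1 * 659^1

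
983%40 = 23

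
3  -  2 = 1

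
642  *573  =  367866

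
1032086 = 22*46913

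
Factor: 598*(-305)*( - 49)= 8937110 = 2^1*5^1*7^2 * 13^1*23^1*61^1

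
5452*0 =0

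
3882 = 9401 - 5519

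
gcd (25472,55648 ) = 32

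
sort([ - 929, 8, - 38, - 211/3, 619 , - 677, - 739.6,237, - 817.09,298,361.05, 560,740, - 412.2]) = [ - 929,  -  817.09, - 739.6, - 677, - 412.2, - 211/3, -38, 8, 237,298,361.05, 560,  619,740]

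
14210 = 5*2842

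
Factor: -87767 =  - 87767^1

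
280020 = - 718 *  ( - 390)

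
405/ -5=- 81/1  =  - 81.00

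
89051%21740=2091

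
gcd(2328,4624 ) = 8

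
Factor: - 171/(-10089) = 59^ (  -  1 ) = 1/59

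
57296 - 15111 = 42185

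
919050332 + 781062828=1700113160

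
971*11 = 10681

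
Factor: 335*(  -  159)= - 3^1*5^1*53^1*67^1 = -53265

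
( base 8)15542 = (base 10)7010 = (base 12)4082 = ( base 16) 1b62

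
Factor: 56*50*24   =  2^7 * 3^1*5^2 * 7^1= 67200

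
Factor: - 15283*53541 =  - 818267103  =  -3^4 *17^1*29^1 * 31^1*661^1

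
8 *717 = 5736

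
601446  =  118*5097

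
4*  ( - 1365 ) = -5460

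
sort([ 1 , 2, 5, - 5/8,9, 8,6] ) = [ - 5/8,1, 2, 5, 6, 8, 9] 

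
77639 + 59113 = 136752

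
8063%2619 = 206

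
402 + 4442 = 4844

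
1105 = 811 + 294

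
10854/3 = 3618= 3618.00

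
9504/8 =1188  =  1188.00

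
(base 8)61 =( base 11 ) 45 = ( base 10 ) 49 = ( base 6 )121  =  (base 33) 1g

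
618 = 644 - 26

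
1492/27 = 55 + 7/27=55.26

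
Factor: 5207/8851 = 41^1* 53^( - 1 )*127^1*167^( -1 ) 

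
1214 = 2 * 607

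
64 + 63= 127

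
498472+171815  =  670287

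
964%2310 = 964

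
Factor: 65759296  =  2^6  *1027489^1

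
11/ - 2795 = - 11/2795  =  - 0.00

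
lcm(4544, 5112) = 40896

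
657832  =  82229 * 8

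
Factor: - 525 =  - 3^1*5^2*7^1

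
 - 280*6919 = -1937320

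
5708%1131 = 53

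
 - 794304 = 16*( - 49644)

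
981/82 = 11 + 79/82 =11.96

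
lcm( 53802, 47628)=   2905308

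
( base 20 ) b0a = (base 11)334a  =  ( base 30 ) 4r0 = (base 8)10472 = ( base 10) 4410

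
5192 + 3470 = 8662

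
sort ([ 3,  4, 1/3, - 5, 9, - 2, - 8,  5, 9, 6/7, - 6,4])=[ - 8, - 6, - 5, - 2,1/3, 6/7,  3, 4,4, 5, 9,9 ] 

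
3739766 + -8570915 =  - 4831149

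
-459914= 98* ( - 4693)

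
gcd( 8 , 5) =1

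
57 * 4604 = 262428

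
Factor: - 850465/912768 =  - 2^( - 7 )*3^( - 1 )*5^1*7^1*11^1*47^2*2377^( - 1)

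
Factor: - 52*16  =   - 832 = - 2^6*13^1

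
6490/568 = 11 + 121/284 = 11.43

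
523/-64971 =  - 1 + 64448/64971 = - 0.01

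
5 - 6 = - 1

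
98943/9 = 10993+2/3 = 10993.67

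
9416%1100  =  616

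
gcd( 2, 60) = 2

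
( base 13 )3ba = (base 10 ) 660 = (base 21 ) 1a9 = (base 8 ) 1224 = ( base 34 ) JE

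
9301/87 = 106  +  79/87 =106.91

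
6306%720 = 546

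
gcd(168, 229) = 1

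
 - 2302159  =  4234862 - 6537021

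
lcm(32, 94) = 1504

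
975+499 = 1474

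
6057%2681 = 695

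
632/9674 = 316/4837 = 0.07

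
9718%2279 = 602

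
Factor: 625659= 3^1*208553^1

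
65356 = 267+65089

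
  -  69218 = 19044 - 88262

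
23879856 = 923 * 25872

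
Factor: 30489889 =19^1*1604731^1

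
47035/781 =60+175/781 = 60.22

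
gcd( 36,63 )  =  9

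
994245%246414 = 8589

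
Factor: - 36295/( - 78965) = 427/929 = 7^1*61^1*929^(-1)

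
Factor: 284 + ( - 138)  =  2^1*73^1=   146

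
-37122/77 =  - 37122/77 = -482.10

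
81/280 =81/280 = 0.29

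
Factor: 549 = 3^2* 61^1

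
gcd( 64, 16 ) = 16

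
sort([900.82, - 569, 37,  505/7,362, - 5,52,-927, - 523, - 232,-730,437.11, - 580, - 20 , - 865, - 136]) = [ - 927 , - 865, - 730,- 580, - 569, - 523, - 232,-136, - 20, - 5, 37,52, 505/7,  362,437.11,900.82]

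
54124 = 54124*1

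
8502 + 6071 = 14573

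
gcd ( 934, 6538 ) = 934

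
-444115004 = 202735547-646850551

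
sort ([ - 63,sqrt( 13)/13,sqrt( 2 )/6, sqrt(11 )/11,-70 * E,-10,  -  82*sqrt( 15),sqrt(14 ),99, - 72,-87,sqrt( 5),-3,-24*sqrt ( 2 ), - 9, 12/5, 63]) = [ - 82 * sqrt ( 15 ), - 70*E, - 87, - 72, - 63, - 24*sqrt( 2),  -  10,-9, - 3, sqrt( 2) /6,sqrt( 13 ) /13,sqrt( 11) /11,sqrt( 5) , 12/5, sqrt( 14), 63 , 99] 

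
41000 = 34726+6274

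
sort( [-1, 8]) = [ - 1, 8] 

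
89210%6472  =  5074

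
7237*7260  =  52540620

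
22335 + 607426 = 629761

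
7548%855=708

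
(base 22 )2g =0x3C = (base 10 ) 60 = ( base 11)55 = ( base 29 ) 22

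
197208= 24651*8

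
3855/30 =128 + 1/2 = 128.50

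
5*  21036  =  105180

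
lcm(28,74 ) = 1036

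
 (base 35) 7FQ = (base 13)4200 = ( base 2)10001110100110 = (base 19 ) 1656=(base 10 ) 9126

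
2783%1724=1059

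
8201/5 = 1640  +  1/5 = 1640.20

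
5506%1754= 244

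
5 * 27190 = 135950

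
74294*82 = 6092108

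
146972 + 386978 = 533950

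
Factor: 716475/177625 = 28659/7105 = 3^1*5^( - 1) * 7^ (  -  2 )*29^(  -  1 )*41^1*233^1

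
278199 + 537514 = 815713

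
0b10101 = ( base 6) 33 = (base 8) 25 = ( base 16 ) 15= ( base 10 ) 21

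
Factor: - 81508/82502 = - 82/83 = - 2^1*41^1*83^( - 1 )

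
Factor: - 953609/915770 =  - 2^(-1)*5^(-1)*79^1*12071^1* 91577^(  -  1 )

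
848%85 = 83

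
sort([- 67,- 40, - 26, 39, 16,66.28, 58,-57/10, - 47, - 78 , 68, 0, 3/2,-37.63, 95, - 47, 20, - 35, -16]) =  [-78,-67, - 47,  -  47 ,  -  40, - 37.63, - 35, - 26, - 16, - 57/10,0,  3/2, 16, 20,39, 58 , 66.28,68,95]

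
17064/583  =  17064/583 =29.27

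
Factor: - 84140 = - 2^2*5^1*7^1  *601^1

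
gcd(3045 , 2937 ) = 3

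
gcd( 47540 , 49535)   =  5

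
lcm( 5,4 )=20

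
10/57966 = 5/28983 = 0.00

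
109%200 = 109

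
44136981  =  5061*8721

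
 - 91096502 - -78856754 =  - 12239748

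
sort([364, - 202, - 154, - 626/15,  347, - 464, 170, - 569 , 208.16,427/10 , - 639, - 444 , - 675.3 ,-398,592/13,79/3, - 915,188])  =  [ - 915,-675.3,- 639, - 569 , - 464, - 444,  -  398, - 202,-154, - 626/15,79/3, 427/10,592/13,170,188, 208.16, 347, 364 ] 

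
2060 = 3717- 1657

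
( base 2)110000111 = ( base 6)1451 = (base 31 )CJ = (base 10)391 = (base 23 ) h0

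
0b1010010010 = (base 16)292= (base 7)1630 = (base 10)658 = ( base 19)1fc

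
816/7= 816/7= 116.57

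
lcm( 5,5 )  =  5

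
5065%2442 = 181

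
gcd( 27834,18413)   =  1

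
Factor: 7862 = 2^1 *3931^1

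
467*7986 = 3729462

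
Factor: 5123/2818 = 2^( - 1)*47^1*109^1*1409^( -1) 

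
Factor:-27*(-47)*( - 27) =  - 3^6*47^1 = - 34263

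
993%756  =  237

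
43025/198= 217 + 59/198 = 217.30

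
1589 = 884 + 705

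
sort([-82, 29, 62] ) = [ - 82,29,62]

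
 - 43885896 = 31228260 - 75114156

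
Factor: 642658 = 2^1 * 321329^1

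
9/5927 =9/5927 = 0.00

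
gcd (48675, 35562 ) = 3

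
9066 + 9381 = 18447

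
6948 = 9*772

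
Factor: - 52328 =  - 2^3*31^1*211^1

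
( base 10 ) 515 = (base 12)36b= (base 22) 119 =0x203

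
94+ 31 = 125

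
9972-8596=1376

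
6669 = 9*741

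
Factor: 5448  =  2^3*3^1*227^1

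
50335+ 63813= 114148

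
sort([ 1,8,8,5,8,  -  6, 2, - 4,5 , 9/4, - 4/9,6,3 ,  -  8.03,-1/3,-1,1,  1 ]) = [ - 8.03, - 6, - 4, - 1,  -  4/9, - 1/3, 1,1,1,2, 9/4 , 3,  5,5, 6,8,8,8]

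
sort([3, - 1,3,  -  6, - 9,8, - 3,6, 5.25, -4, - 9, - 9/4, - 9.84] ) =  [ - 9.84, -9, -9,  -  6, - 4, - 3, - 9/4,-1,3,3,5.25 , 6,8] 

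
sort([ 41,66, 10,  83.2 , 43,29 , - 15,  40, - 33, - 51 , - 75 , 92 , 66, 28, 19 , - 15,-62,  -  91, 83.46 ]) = [ - 91, - 75, - 62, - 51, - 33 , - 15 ,-15,10, 19,28, 29,40, 41, 43, 66, 66,  83.2 , 83.46,92 ]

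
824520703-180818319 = 643702384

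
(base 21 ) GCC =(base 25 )bhk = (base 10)7320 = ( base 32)74O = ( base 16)1C98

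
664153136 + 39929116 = 704082252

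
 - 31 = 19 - 50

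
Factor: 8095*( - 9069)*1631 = - 3^1*5^1*7^1*233^1*1619^1 * 3023^1 = - 119737508205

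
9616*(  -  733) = - 7048528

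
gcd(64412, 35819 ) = 1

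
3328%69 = 16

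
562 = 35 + 527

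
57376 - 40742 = 16634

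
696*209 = 145464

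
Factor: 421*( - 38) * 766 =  - 2^2*19^1*383^1*421^1 = - 12254468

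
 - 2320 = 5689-8009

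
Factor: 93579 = 3^1*  31193^1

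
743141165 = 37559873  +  705581292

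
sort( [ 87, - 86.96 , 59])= [- 86.96,59,87]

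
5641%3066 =2575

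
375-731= -356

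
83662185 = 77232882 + 6429303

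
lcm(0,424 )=0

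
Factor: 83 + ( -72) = 11 = 11^1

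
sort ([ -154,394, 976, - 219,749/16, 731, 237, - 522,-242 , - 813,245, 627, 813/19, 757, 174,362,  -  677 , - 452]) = [ - 813, - 677, - 522, - 452, - 242, -219, - 154,813/19, 749/16, 174, 237,245,362,394, 627, 731, 757,976 ]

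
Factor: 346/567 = 2^1*3^ ( - 4 ) * 7^( - 1) * 173^1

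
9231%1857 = 1803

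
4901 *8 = 39208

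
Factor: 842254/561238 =7^1 * 17^(-2 ) *971^(-1 ) * 60161^1 = 421127/280619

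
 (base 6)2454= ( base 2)1001100010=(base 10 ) 610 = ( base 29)L1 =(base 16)262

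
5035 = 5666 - 631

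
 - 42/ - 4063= 42/4063 = 0.01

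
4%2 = 0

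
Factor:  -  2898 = -2^1*3^2* 7^1*23^1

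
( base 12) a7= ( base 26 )4N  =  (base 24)57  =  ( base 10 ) 127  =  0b1111111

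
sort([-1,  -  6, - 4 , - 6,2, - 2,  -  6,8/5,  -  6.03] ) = [ - 6.03,  -  6,  -  6, - 6,  -  4, - 2 , - 1, 8/5, 2 ]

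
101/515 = 101/515= 0.20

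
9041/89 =101+ 52/89 = 101.58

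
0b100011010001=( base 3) 10002121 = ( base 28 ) 2oh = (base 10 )2257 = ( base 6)14241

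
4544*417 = 1894848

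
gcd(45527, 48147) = 1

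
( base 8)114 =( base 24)34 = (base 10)76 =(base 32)2C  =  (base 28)2k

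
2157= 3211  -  1054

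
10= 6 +4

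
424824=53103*8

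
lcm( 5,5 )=5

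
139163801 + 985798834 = 1124962635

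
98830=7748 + 91082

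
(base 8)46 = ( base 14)2A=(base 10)38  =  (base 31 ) 17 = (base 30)18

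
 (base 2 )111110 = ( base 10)62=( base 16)3E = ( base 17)3B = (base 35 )1r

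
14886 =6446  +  8440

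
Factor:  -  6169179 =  - 3^1* 227^1*9059^1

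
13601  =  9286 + 4315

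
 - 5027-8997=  - 14024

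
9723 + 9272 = 18995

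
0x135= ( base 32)9L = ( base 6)1233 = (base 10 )309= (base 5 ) 2214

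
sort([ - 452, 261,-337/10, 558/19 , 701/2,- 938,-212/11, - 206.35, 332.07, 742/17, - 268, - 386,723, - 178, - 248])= [-938, - 452, - 386, -268, - 248, - 206.35,-178, - 337/10, - 212/11,558/19,742/17,  261,332.07, 701/2, 723]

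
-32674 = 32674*(-1 )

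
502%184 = 134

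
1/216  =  1/216 = 0.00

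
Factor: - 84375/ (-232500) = 2^(  -  2 )*3^2*5^1* 31^(-1 ) = 45/124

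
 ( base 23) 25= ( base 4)303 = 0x33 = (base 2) 110011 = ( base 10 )51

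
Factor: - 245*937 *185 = -5^2*7^2*37^1*937^1 = -42469525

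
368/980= 92/245 =0.38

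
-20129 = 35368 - 55497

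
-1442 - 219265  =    -  220707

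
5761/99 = 58 + 19/99= 58.19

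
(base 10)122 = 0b1111010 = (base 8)172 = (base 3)11112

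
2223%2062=161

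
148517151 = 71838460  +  76678691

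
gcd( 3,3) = 3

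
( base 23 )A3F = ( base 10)5374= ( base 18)GAA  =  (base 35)4dj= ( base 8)12376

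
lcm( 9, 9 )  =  9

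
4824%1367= 723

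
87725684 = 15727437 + 71998247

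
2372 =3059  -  687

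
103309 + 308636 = 411945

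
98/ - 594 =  - 1 + 248/297=-0.16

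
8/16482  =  4/8241 = 0.00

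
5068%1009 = 23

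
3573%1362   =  849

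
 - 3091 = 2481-5572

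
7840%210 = 70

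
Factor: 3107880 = 2^3 * 3^2*5^1*89^1*97^1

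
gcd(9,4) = 1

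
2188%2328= 2188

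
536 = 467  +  69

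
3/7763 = 3/7763 = 0.00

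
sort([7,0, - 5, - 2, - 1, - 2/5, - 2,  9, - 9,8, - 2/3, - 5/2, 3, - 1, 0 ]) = [ - 9, - 5, - 5/2, - 2,  -  2,-1, - 1, - 2/3, - 2/5 , 0,0,3,7, 8, 9 ] 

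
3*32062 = 96186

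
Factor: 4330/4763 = 2^1*5^1*11^( - 1 ) = 10/11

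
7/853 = 7/853 = 0.01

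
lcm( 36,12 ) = 36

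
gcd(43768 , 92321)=1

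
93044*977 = 90903988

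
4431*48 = 212688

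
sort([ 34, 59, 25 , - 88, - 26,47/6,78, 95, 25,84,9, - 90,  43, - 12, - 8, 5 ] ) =[ - 90, - 88,-26, - 12, -8,  5, 47/6,9,25,25, 34,43, 59,78 , 84, 95]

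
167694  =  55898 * 3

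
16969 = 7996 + 8973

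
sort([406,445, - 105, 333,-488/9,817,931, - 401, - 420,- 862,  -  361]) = [ - 862, - 420,-401,-361,-105, - 488/9, 333, 406, 445, 817,931 ]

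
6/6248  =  3/3124 = 0.00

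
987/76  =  12 + 75/76=12.99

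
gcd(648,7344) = 216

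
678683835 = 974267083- 295583248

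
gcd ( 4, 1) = 1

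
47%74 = 47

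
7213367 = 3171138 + 4042229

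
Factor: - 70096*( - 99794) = 2^5*13^1*41^1 * 337^1*1217^1 = 6995160224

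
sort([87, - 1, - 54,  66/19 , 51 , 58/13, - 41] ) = [  -  54,-41, - 1 , 66/19,  58/13, 51,  87] 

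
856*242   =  207152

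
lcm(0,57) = 0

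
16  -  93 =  - 77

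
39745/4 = 39745/4 = 9936.25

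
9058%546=322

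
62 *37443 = 2321466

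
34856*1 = 34856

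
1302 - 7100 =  - 5798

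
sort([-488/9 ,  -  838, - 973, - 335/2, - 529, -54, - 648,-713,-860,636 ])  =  [ - 973, - 860,-838, - 713,  -  648 , - 529, - 335/2,-488/9, - 54,636]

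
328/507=328/507 = 0.65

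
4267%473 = 10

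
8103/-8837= -8103/8837 = - 0.92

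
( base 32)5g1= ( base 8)13001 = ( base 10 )5633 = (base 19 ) FB9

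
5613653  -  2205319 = 3408334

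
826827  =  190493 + 636334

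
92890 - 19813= 73077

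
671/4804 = 671/4804= 0.14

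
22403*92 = 2061076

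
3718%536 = 502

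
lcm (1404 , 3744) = 11232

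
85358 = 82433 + 2925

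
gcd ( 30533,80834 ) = 1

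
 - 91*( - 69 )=6279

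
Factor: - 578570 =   -  2^1*5^1*47^1 *1231^1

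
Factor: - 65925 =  - 3^2*5^2*293^1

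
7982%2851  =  2280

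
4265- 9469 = - 5204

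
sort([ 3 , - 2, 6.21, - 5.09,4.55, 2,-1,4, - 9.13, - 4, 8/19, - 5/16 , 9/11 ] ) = [ - 9.13, - 5.09, - 4, - 2, - 1, - 5/16,  8/19, 9/11,2, 3, 4 , 4.55,6.21] 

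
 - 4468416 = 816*( - 5476 ) 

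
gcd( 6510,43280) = 10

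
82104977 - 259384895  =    -  177279918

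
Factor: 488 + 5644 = 2^2 * 3^1 * 7^1  *73^1=6132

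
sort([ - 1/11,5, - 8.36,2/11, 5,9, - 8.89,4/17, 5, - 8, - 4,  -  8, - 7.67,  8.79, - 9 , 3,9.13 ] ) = [ - 9,-8.89, - 8.36, - 8,-8, - 7.67, - 4, - 1/11,  2/11,4/17,3  ,  5, 5,5, 8.79, 9, 9.13]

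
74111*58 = 4298438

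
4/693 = 4/693 = 0.01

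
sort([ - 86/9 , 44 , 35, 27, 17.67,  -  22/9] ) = [  -  86/9 , - 22/9,17.67, 27 , 35, 44 ]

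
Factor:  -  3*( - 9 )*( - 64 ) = -1728 = -2^6*3^3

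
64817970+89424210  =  154242180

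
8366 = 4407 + 3959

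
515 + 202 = 717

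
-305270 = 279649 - 584919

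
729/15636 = 243/5212= 0.05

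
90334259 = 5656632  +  84677627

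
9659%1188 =155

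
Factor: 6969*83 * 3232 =2^5*3^1*23^1*83^1*101^2 = 1869476064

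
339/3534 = 113/1178 = 0.10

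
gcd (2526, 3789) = 1263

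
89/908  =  89/908 = 0.10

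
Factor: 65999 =31^1 * 2129^1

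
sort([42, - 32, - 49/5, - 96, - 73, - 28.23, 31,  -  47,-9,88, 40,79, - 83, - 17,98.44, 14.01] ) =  [ - 96, - 83, - 73,  -  47, - 32, - 28.23, -17,-49/5,  -  9,14.01,  31,40,42, 79, 88,98.44]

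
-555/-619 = 555/619=0.90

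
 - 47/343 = - 1+296/343 = - 0.14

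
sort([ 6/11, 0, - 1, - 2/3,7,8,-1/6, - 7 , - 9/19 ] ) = [ - 7, - 1 , - 2/3, - 9/19, - 1/6 , 0,6/11 , 7, 8] 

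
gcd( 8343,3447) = 9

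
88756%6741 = 1123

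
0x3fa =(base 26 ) 1d4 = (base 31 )11q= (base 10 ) 1018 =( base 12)70A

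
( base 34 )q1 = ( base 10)885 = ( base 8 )1565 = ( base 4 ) 31311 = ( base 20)245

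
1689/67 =25  +  14/67=25.21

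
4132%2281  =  1851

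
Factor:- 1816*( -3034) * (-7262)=-2^5*37^1*41^1*227^1 * 3631^1 = - 40011760928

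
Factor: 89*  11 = 979 = 11^1*89^1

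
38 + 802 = 840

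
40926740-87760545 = -46833805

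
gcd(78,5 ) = 1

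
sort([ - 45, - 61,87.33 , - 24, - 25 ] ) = [ - 61, - 45, - 25, - 24, 87.33 ] 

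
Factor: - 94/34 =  - 47/17 = -17^( - 1 ) *47^1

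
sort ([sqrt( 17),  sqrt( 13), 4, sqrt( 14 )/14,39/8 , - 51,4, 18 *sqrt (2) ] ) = [-51,sqrt( 14 ) /14, sqrt( 13), 4, 4, sqrt( 17 ), 39/8, 18*sqrt (2 ) ] 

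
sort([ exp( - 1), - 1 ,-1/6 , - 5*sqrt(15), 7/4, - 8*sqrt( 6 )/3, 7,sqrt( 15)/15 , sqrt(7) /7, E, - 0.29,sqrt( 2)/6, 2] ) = [ - 5*sqrt( 15), - 8*sqrt( 6)/3, - 1, - 0.29, - 1/6, sqrt( 2)/6,  sqrt(15)/15, exp( - 1),sqrt(7) /7, 7/4,  2, E, 7]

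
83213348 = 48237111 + 34976237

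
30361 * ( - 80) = - 2428880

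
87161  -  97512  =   - 10351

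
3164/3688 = 791/922=0.86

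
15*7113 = 106695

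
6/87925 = 6/87925 = 0.00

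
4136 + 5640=9776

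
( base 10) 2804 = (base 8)5364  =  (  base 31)2SE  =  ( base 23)56l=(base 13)1379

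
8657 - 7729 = 928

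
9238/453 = 20+178/453 =20.39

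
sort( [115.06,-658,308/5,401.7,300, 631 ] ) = [ - 658, 308/5,115.06,300,401.7,631 ] 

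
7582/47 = 7582/47 = 161.32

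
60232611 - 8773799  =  51458812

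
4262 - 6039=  - 1777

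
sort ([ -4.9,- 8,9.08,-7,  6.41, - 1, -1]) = [ - 8, - 7, - 4.9, - 1, - 1, 6.41,9.08 ] 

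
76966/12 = 6413 + 5/6 = 6413.83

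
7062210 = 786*8985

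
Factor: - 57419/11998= - 67/14=- 2^( - 1)*7^( - 1 )*67^1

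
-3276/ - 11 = 297 + 9/11 = 297.82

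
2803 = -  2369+5172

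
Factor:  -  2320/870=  - 8/3= - 2^3*3^(  -  1 ) 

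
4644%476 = 360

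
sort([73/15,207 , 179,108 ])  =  [ 73/15, 108, 179,207 ] 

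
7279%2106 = 961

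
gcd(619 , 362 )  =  1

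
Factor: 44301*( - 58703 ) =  - 2600601603= - 3^1*47^1 * 1249^1 * 14767^1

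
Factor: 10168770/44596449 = 3389590/14865483 = 2^1 * 3^( - 1 )*5^1 * 71^( - 1)*101^( - 1 )*  691^ ( - 1 )*338959^1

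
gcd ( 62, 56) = 2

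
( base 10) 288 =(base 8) 440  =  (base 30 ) 9I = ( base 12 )200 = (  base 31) 99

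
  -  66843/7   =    -  9549 = - 9549.00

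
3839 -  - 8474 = 12313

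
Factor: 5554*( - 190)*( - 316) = 333462160 = 2^4*5^1* 19^1*79^1*2777^1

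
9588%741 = 696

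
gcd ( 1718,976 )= 2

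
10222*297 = 3035934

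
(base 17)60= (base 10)102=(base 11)93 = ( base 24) 46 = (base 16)66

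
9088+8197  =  17285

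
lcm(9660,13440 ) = 309120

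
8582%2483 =1133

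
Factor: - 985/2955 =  - 1/3 =-3^ ( - 1 ) 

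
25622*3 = 76866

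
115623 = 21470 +94153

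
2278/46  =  1139/23  =  49.52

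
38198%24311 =13887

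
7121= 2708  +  4413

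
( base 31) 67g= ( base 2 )1011101101111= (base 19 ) GBE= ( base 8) 13557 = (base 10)5999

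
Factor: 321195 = 3^1 * 5^1*7^2*19^1*23^1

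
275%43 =17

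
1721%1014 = 707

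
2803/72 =38 +67/72 = 38.93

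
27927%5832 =4599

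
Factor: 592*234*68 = 9419904 = 2^7* 3^2*13^1*17^1*37^1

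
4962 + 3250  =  8212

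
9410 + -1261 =8149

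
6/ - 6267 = - 1+2087/2089 = - 0.00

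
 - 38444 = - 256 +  - 38188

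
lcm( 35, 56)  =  280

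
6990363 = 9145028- 2154665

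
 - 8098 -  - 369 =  - 7729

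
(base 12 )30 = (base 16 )24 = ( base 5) 121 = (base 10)36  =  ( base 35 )11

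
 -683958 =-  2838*241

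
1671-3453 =-1782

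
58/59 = 58/59 = 0.98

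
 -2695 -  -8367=5672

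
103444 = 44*2351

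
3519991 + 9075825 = 12595816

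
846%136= 30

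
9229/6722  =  1 + 2507/6722 =1.37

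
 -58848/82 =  -29424/41  =  - 717.66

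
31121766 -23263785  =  7857981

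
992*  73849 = 73258208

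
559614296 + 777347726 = 1336962022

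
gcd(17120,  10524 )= 4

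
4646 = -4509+9155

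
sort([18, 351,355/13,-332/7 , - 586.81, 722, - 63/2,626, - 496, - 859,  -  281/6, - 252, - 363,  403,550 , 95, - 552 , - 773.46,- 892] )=[ - 892, - 859 , - 773.46, - 586.81 , - 552,  -  496, - 363, - 252, - 332/7, - 281/6,-63/2,18,355/13,  95,351,  403,550, 626, 722 ] 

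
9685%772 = 421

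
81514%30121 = 21272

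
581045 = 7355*79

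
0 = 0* 4694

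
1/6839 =1/6839 = 0.00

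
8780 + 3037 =11817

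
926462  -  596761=329701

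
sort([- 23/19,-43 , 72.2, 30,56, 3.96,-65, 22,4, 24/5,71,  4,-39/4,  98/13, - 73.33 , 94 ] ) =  [-73.33,-65, - 43, - 39/4,-23/19 , 3.96,4,  4,24/5, 98/13,22, 30,56, 71,72.2, 94] 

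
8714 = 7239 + 1475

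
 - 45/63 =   -  5/7 = - 0.71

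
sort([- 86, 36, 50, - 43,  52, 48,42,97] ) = [ - 86, -43, 36,  42,48,50,  52, 97 ] 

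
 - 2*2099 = - 4198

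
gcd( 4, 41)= 1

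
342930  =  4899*70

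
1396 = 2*698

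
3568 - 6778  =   - 3210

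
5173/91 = 739/13=56.85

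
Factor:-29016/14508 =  - 2^1 = - 2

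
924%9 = 6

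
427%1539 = 427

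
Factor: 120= 2^3*3^1*5^1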